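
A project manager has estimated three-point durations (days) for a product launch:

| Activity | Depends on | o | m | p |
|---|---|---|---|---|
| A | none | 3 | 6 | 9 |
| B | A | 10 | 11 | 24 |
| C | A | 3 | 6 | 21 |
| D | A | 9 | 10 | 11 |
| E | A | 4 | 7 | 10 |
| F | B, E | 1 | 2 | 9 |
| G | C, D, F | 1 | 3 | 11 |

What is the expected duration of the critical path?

te_A = (3 + 4·6 + 9)/6 = 36/6 = 6
te_B = (10 + 4·11 + 24)/6 = 78/6 = 13
te_C = (3 + 4·6 + 21)/6 = 48/6 = 8
te_D = (9 + 4·10 + 11)/6 = 60/6 = 10
te_E = (4 + 4·7 + 10)/6 = 42/6 = 7
te_F = (1 + 4·2 + 9)/6 = 18/6 = 3
te_G = (1 + 4·3 + 11)/6 = 24/6 = 4

Forward pass:
ES_A = 0; EF_A = 6
ES_B = 6; EF_B = 6+13 = 19
ES_C = 6; EF_C = 6+8 = 14
ES_D = 6; EF_D = 6+10 = 16
ES_E = 6; EF_E = 6+7 = 13
ES_F = max(EF_B=19, EF_E=13) = 19; EF_F = 19+3 = 22
ES_G = max(EF_C=14, EF_D=16, EF_F=22) = 22; EF_G = 22+4 = 26
Expected project duration μ = 26 days. Critical path: A → B → F → G.

26 days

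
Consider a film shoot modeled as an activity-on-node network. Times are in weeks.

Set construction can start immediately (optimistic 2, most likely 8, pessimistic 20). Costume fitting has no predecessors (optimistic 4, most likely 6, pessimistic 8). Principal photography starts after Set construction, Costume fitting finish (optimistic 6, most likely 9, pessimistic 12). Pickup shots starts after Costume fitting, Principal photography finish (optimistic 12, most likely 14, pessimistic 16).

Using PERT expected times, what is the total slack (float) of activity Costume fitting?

3 weeks

te_Set construction = (2 + 4·8 + 20)/6 = 54/6 = 9
te_Costume fitting = (4 + 4·6 + 8)/6 = 36/6 = 6
te_Principal photography = (6 + 4·9 + 12)/6 = 54/6 = 9
te_Pickup shots = (12 + 4·14 + 16)/6 = 84/6 = 14

Forward pass:
ES_Set construction = 0; EF_Set construction = 9
ES_Costume fitting = 0; EF_Costume fitting = 6
ES_Principal photography = max(EF_Set construction=9, EF_Costume fitting=6) = 9; EF_Principal photography = 9+9 = 18
ES_Pickup shots = max(EF_Costume fitting=6, EF_Principal photography=18) = 18; EF_Pickup shots = 18+14 = 32
Expected project duration μ = 32 weeks. Critical path: Set construction → Principal photography → Pickup shots.

Backward pass:
LF_Pickup shots = 32; LS_Pickup shots = 32−14 = 18
LF_Principal photography = LS_Pickup shots = 18; LS_Principal photography = 18−9 = 9
LF_Costume fitting = min(LS_Principal photography=9, LS_Pickup shots=18) = 9; LS_Costume fitting = 9−6 = 3
LF_Set construction = LS_Principal photography = 9; LS_Set construction = 9−9 = 0
Slack_Costume fitting = LS_Costume fitting − ES_Costume fitting = 3 − 0 = 3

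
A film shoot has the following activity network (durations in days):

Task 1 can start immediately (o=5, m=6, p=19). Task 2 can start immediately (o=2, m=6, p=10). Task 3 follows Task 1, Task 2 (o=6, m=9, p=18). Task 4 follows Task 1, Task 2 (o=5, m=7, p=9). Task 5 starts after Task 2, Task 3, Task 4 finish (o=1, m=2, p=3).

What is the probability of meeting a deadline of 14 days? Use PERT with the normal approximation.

te_Task 1 = (5 + 4·6 + 19)/6 = 48/6 = 8; σ²_Task 1 = ((19−5)/6)² = 5.444
te_Task 2 = (2 + 4·6 + 10)/6 = 36/6 = 6; σ²_Task 2 = ((10−2)/6)² = 1.778
te_Task 3 = (6 + 4·9 + 18)/6 = 60/6 = 10; σ²_Task 3 = ((18−6)/6)² = 4.000
te_Task 4 = (5 + 4·7 + 9)/6 = 42/6 = 7; σ²_Task 4 = ((9−5)/6)² = 0.444
te_Task 5 = (1 + 4·2 + 3)/6 = 12/6 = 2; σ²_Task 5 = ((3−1)/6)² = 0.111

Forward pass:
ES_Task 1 = 0; EF_Task 1 = 8
ES_Task 2 = 0; EF_Task 2 = 6
ES_Task 3 = max(EF_Task 1=8, EF_Task 2=6) = 8; EF_Task 3 = 8+10 = 18
ES_Task 4 = max(EF_Task 1=8, EF_Task 2=6) = 8; EF_Task 4 = 8+7 = 15
ES_Task 5 = max(EF_Task 2=6, EF_Task 3=18, EF_Task 4=15) = 18; EF_Task 5 = 18+2 = 20
Expected project duration μ = 20 days. Critical path: Task 1 → Task 3 → Task 5.

Variance along critical path = 5.444 + 4.000 + 0.111 = 9.556; σ = √9.556 = 3.091 days.
Z = (14 − 20) / 3.091 = -1.941
P(T ≤ 14) = Φ(-1.941) ≈ 0.026

0.026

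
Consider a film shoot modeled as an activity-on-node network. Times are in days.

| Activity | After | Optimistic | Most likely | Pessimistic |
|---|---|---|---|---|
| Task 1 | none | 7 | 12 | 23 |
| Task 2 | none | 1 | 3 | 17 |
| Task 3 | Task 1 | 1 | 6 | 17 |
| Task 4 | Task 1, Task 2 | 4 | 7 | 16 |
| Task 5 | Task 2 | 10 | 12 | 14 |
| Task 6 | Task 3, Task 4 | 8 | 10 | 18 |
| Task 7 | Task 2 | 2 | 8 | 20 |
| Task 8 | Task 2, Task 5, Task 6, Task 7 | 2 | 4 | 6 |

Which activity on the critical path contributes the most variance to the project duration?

te_Task 1 = (7 + 4·12 + 23)/6 = 78/6 = 13; σ²_Task 1 = ((23−7)/6)² = 7.111
te_Task 2 = (1 + 4·3 + 17)/6 = 30/6 = 5; σ²_Task 2 = ((17−1)/6)² = 7.111
te_Task 3 = (1 + 4·6 + 17)/6 = 42/6 = 7; σ²_Task 3 = ((17−1)/6)² = 7.111
te_Task 4 = (4 + 4·7 + 16)/6 = 48/6 = 8; σ²_Task 4 = ((16−4)/6)² = 4.000
te_Task 5 = (10 + 4·12 + 14)/6 = 72/6 = 12; σ²_Task 5 = ((14−10)/6)² = 0.444
te_Task 6 = (8 + 4·10 + 18)/6 = 66/6 = 11; σ²_Task 6 = ((18−8)/6)² = 2.778
te_Task 7 = (2 + 4·8 + 20)/6 = 54/6 = 9; σ²_Task 7 = ((20−2)/6)² = 9.000
te_Task 8 = (2 + 4·4 + 6)/6 = 24/6 = 4; σ²_Task 8 = ((6−2)/6)² = 0.444

Forward pass:
ES_Task 1 = 0; EF_Task 1 = 13
ES_Task 2 = 0; EF_Task 2 = 5
ES_Task 3 = 13; EF_Task 3 = 13+7 = 20
ES_Task 4 = max(EF_Task 1=13, EF_Task 2=5) = 13; EF_Task 4 = 13+8 = 21
ES_Task 5 = 5; EF_Task 5 = 5+12 = 17
ES_Task 6 = max(EF_Task 3=20, EF_Task 4=21) = 21; EF_Task 6 = 21+11 = 32
ES_Task 7 = 5; EF_Task 7 = 5+9 = 14
ES_Task 8 = max(EF_Task 2=5, EF_Task 5=17, EF_Task 6=32, EF_Task 7=14) = 32; EF_Task 8 = 32+4 = 36
Expected project duration μ = 36 days. Critical path: Task 1 → Task 4 → Task 6 → Task 8.

Variances on critical path: σ²_Task 1=7.111, σ²_Task 4=4.000, σ²_Task 6=2.778, σ²_Task 8=0.444.
Largest is σ²_Task 1 = 7.111.

Task 1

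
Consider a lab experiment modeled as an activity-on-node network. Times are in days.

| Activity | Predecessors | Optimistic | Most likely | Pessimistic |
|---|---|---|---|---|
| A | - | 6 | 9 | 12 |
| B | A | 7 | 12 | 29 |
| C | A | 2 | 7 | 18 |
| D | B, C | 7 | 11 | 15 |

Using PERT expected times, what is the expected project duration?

te_A = (6 + 4·9 + 12)/6 = 54/6 = 9
te_B = (7 + 4·12 + 29)/6 = 84/6 = 14
te_C = (2 + 4·7 + 18)/6 = 48/6 = 8
te_D = (7 + 4·11 + 15)/6 = 66/6 = 11

Forward pass:
ES_A = 0; EF_A = 9
ES_B = 9; EF_B = 9+14 = 23
ES_C = 9; EF_C = 9+8 = 17
ES_D = max(EF_B=23, EF_C=17) = 23; EF_D = 23+11 = 34
Expected project duration μ = 34 days. Critical path: A → B → D.

34 days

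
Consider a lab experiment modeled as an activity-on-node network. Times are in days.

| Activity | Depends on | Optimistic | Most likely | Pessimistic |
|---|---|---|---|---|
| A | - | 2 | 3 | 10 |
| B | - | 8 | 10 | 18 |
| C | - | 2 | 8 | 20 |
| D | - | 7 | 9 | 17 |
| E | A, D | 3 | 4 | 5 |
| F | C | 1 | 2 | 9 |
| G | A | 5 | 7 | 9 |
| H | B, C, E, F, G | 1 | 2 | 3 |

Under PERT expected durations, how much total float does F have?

te_A = (2 + 4·3 + 10)/6 = 24/6 = 4
te_B = (8 + 4·10 + 18)/6 = 66/6 = 11
te_C = (2 + 4·8 + 20)/6 = 54/6 = 9
te_D = (7 + 4·9 + 17)/6 = 60/6 = 10
te_E = (3 + 4·4 + 5)/6 = 24/6 = 4
te_F = (1 + 4·2 + 9)/6 = 18/6 = 3
te_G = (5 + 4·7 + 9)/6 = 42/6 = 7
te_H = (1 + 4·2 + 3)/6 = 12/6 = 2

Forward pass:
ES_A = 0; EF_A = 4
ES_B = 0; EF_B = 11
ES_C = 0; EF_C = 9
ES_D = 0; EF_D = 10
ES_E = max(EF_A=4, EF_D=10) = 10; EF_E = 10+4 = 14
ES_F = 9; EF_F = 9+3 = 12
ES_G = 4; EF_G = 4+7 = 11
ES_H = max(EF_B=11, EF_C=9, EF_E=14, EF_F=12, EF_G=11) = 14; EF_H = 14+2 = 16
Expected project duration μ = 16 days. Critical path: D → E → H.

Backward pass:
LF_H = 16; LS_H = 16−2 = 14
LF_G = LS_H = 14; LS_G = 14−7 = 7
LF_F = LS_H = 14; LS_F = 14−3 = 11
LF_E = LS_H = 14; LS_E = 14−4 = 10
LF_D = LS_E = 10; LS_D = 10−10 = 0
LF_C = min(LS_F=11, LS_H=14) = 11; LS_C = 11−9 = 2
LF_B = LS_H = 14; LS_B = 14−11 = 3
LF_A = min(LS_E=10, LS_G=7) = 7; LS_A = 7−4 = 3
Slack_F = LS_F − ES_F = 11 − 9 = 2

2 days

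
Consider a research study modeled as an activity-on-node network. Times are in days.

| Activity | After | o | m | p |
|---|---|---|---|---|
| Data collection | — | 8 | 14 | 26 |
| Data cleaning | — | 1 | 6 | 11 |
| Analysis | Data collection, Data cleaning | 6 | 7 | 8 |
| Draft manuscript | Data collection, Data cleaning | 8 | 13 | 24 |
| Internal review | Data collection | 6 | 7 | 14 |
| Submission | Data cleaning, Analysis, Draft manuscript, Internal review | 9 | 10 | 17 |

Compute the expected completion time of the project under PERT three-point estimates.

te_Data collection = (8 + 4·14 + 26)/6 = 90/6 = 15
te_Data cleaning = (1 + 4·6 + 11)/6 = 36/6 = 6
te_Analysis = (6 + 4·7 + 8)/6 = 42/6 = 7
te_Draft manuscript = (8 + 4·13 + 24)/6 = 84/6 = 14
te_Internal review = (6 + 4·7 + 14)/6 = 48/6 = 8
te_Submission = (9 + 4·10 + 17)/6 = 66/6 = 11

Forward pass:
ES_Data collection = 0; EF_Data collection = 15
ES_Data cleaning = 0; EF_Data cleaning = 6
ES_Analysis = max(EF_Data collection=15, EF_Data cleaning=6) = 15; EF_Analysis = 15+7 = 22
ES_Draft manuscript = max(EF_Data collection=15, EF_Data cleaning=6) = 15; EF_Draft manuscript = 15+14 = 29
ES_Internal review = 15; EF_Internal review = 15+8 = 23
ES_Submission = max(EF_Data cleaning=6, EF_Analysis=22, EF_Draft manuscript=29, EF_Internal review=23) = 29; EF_Submission = 29+11 = 40
Expected project duration μ = 40 days. Critical path: Data collection → Draft manuscript → Submission.

40 days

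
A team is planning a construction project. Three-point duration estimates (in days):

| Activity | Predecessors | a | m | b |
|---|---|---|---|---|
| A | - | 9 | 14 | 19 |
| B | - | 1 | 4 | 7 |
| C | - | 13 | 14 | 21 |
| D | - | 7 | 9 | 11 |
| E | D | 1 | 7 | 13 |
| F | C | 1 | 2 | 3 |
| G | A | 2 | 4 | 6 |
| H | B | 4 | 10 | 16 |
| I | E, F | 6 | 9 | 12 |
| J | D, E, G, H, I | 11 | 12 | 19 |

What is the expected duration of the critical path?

39 days

te_A = (9 + 4·14 + 19)/6 = 84/6 = 14
te_B = (1 + 4·4 + 7)/6 = 24/6 = 4
te_C = (13 + 4·14 + 21)/6 = 90/6 = 15
te_D = (7 + 4·9 + 11)/6 = 54/6 = 9
te_E = (1 + 4·7 + 13)/6 = 42/6 = 7
te_F = (1 + 4·2 + 3)/6 = 12/6 = 2
te_G = (2 + 4·4 + 6)/6 = 24/6 = 4
te_H = (4 + 4·10 + 16)/6 = 60/6 = 10
te_I = (6 + 4·9 + 12)/6 = 54/6 = 9
te_J = (11 + 4·12 + 19)/6 = 78/6 = 13

Forward pass:
ES_A = 0; EF_A = 14
ES_B = 0; EF_B = 4
ES_C = 0; EF_C = 15
ES_D = 0; EF_D = 9
ES_E = 9; EF_E = 9+7 = 16
ES_F = 15; EF_F = 15+2 = 17
ES_G = 14; EF_G = 14+4 = 18
ES_H = 4; EF_H = 4+10 = 14
ES_I = max(EF_E=16, EF_F=17) = 17; EF_I = 17+9 = 26
ES_J = max(EF_D=9, EF_E=16, EF_G=18, EF_H=14, EF_I=26) = 26; EF_J = 26+13 = 39
Expected project duration μ = 39 days. Critical path: C → F → I → J.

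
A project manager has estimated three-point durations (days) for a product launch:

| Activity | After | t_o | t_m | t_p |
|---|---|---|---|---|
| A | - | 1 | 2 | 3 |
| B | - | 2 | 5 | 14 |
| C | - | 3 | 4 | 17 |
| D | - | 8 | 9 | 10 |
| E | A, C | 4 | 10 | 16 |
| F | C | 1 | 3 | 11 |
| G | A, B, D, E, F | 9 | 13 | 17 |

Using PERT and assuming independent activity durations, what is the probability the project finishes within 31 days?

te_A = (1 + 4·2 + 3)/6 = 12/6 = 2; σ²_A = ((3−1)/6)² = 0.111
te_B = (2 + 4·5 + 14)/6 = 36/6 = 6; σ²_B = ((14−2)/6)² = 4.000
te_C = (3 + 4·4 + 17)/6 = 36/6 = 6; σ²_C = ((17−3)/6)² = 5.444
te_D = (8 + 4·9 + 10)/6 = 54/6 = 9; σ²_D = ((10−8)/6)² = 0.111
te_E = (4 + 4·10 + 16)/6 = 60/6 = 10; σ²_E = ((16−4)/6)² = 4.000
te_F = (1 + 4·3 + 11)/6 = 24/6 = 4; σ²_F = ((11−1)/6)² = 2.778
te_G = (9 + 4·13 + 17)/6 = 78/6 = 13; σ²_G = ((17−9)/6)² = 1.778

Forward pass:
ES_A = 0; EF_A = 2
ES_B = 0; EF_B = 6
ES_C = 0; EF_C = 6
ES_D = 0; EF_D = 9
ES_E = max(EF_A=2, EF_C=6) = 6; EF_E = 6+10 = 16
ES_F = 6; EF_F = 6+4 = 10
ES_G = max(EF_A=2, EF_B=6, EF_D=9, EF_E=16, EF_F=10) = 16; EF_G = 16+13 = 29
Expected project duration μ = 29 days. Critical path: C → E → G.

Variance along critical path = 5.444 + 4.000 + 1.778 = 11.222; σ = √11.222 = 3.350 days.
Z = (31 − 29) / 3.350 = 0.597
P(T ≤ 31) = Φ(0.597) ≈ 0.725

0.725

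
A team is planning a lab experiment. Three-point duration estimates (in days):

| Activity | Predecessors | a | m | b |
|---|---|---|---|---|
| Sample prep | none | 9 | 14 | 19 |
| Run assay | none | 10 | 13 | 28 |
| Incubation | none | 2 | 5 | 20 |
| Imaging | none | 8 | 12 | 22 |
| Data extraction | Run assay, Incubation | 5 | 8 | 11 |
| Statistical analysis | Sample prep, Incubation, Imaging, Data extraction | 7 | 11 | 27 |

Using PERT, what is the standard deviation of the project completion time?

te_Sample prep = (9 + 4·14 + 19)/6 = 84/6 = 14; σ²_Sample prep = ((19−9)/6)² = 2.778
te_Run assay = (10 + 4·13 + 28)/6 = 90/6 = 15; σ²_Run assay = ((28−10)/6)² = 9.000
te_Incubation = (2 + 4·5 + 20)/6 = 42/6 = 7; σ²_Incubation = ((20−2)/6)² = 9.000
te_Imaging = (8 + 4·12 + 22)/6 = 78/6 = 13; σ²_Imaging = ((22−8)/6)² = 5.444
te_Data extraction = (5 + 4·8 + 11)/6 = 48/6 = 8; σ²_Data extraction = ((11−5)/6)² = 1.000
te_Statistical analysis = (7 + 4·11 + 27)/6 = 78/6 = 13; σ²_Statistical analysis = ((27−7)/6)² = 11.111

Forward pass:
ES_Sample prep = 0; EF_Sample prep = 14
ES_Run assay = 0; EF_Run assay = 15
ES_Incubation = 0; EF_Incubation = 7
ES_Imaging = 0; EF_Imaging = 13
ES_Data extraction = max(EF_Run assay=15, EF_Incubation=7) = 15; EF_Data extraction = 15+8 = 23
ES_Statistical analysis = max(EF_Sample prep=14, EF_Incubation=7, EF_Imaging=13, EF_Data extraction=23) = 23; EF_Statistical analysis = 23+13 = 36
Expected project duration μ = 36 days. Critical path: Run assay → Data extraction → Statistical analysis.

Variance along critical path = 9.000 + 1.000 + 11.111 = 21.111
σ = √21.111 = 4.595 days

4.59 days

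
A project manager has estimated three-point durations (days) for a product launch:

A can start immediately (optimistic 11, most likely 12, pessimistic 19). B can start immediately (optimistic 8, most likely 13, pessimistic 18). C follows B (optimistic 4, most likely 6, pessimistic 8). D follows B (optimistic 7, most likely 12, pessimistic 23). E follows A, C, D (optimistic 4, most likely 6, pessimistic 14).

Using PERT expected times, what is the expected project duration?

te_A = (11 + 4·12 + 19)/6 = 78/6 = 13
te_B = (8 + 4·13 + 18)/6 = 78/6 = 13
te_C = (4 + 4·6 + 8)/6 = 36/6 = 6
te_D = (7 + 4·12 + 23)/6 = 78/6 = 13
te_E = (4 + 4·6 + 14)/6 = 42/6 = 7

Forward pass:
ES_A = 0; EF_A = 13
ES_B = 0; EF_B = 13
ES_C = 13; EF_C = 13+6 = 19
ES_D = 13; EF_D = 13+13 = 26
ES_E = max(EF_A=13, EF_C=19, EF_D=26) = 26; EF_E = 26+7 = 33
Expected project duration μ = 33 days. Critical path: B → D → E.

33 days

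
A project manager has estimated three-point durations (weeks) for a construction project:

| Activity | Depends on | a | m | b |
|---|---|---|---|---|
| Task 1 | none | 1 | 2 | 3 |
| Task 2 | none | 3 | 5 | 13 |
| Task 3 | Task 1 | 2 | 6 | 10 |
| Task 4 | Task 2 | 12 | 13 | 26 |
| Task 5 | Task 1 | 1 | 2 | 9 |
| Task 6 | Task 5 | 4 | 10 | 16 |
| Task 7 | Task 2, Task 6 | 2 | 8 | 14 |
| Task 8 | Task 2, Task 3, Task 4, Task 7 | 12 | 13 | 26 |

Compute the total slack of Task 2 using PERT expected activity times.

2 weeks

te_Task 1 = (1 + 4·2 + 3)/6 = 12/6 = 2
te_Task 2 = (3 + 4·5 + 13)/6 = 36/6 = 6
te_Task 3 = (2 + 4·6 + 10)/6 = 36/6 = 6
te_Task 4 = (12 + 4·13 + 26)/6 = 90/6 = 15
te_Task 5 = (1 + 4·2 + 9)/6 = 18/6 = 3
te_Task 6 = (4 + 4·10 + 16)/6 = 60/6 = 10
te_Task 7 = (2 + 4·8 + 14)/6 = 48/6 = 8
te_Task 8 = (12 + 4·13 + 26)/6 = 90/6 = 15

Forward pass:
ES_Task 1 = 0; EF_Task 1 = 2
ES_Task 2 = 0; EF_Task 2 = 6
ES_Task 3 = 2; EF_Task 3 = 2+6 = 8
ES_Task 4 = 6; EF_Task 4 = 6+15 = 21
ES_Task 5 = 2; EF_Task 5 = 2+3 = 5
ES_Task 6 = 5; EF_Task 6 = 5+10 = 15
ES_Task 7 = max(EF_Task 2=6, EF_Task 6=15) = 15; EF_Task 7 = 15+8 = 23
ES_Task 8 = max(EF_Task 2=6, EF_Task 3=8, EF_Task 4=21, EF_Task 7=23) = 23; EF_Task 8 = 23+15 = 38
Expected project duration μ = 38 weeks. Critical path: Task 1 → Task 5 → Task 6 → Task 7 → Task 8.

Backward pass:
LF_Task 8 = 38; LS_Task 8 = 38−15 = 23
LF_Task 7 = LS_Task 8 = 23; LS_Task 7 = 23−8 = 15
LF_Task 6 = LS_Task 7 = 15; LS_Task 6 = 15−10 = 5
LF_Task 5 = LS_Task 6 = 5; LS_Task 5 = 5−3 = 2
LF_Task 4 = LS_Task 8 = 23; LS_Task 4 = 23−15 = 8
LF_Task 3 = LS_Task 8 = 23; LS_Task 3 = 23−6 = 17
LF_Task 2 = min(LS_Task 4=8, LS_Task 7=15, LS_Task 8=23) = 8; LS_Task 2 = 8−6 = 2
LF_Task 1 = min(LS_Task 3=17, LS_Task 5=2) = 2; LS_Task 1 = 2−2 = 0
Slack_Task 2 = LS_Task 2 − ES_Task 2 = 2 − 0 = 2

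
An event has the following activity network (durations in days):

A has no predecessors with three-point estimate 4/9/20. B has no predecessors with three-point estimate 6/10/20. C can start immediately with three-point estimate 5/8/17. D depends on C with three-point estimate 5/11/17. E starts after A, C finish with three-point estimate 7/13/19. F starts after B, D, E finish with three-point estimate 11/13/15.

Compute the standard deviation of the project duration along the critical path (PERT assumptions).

te_A = (4 + 4·9 + 20)/6 = 60/6 = 10; σ²_A = ((20−4)/6)² = 7.111
te_B = (6 + 4·10 + 20)/6 = 66/6 = 11; σ²_B = ((20−6)/6)² = 5.444
te_C = (5 + 4·8 + 17)/6 = 54/6 = 9; σ²_C = ((17−5)/6)² = 4.000
te_D = (5 + 4·11 + 17)/6 = 66/6 = 11; σ²_D = ((17−5)/6)² = 4.000
te_E = (7 + 4·13 + 19)/6 = 78/6 = 13; σ²_E = ((19−7)/6)² = 4.000
te_F = (11 + 4·13 + 15)/6 = 78/6 = 13; σ²_F = ((15−11)/6)² = 0.444

Forward pass:
ES_A = 0; EF_A = 10
ES_B = 0; EF_B = 11
ES_C = 0; EF_C = 9
ES_D = 9; EF_D = 9+11 = 20
ES_E = max(EF_A=10, EF_C=9) = 10; EF_E = 10+13 = 23
ES_F = max(EF_B=11, EF_D=20, EF_E=23) = 23; EF_F = 23+13 = 36
Expected project duration μ = 36 days. Critical path: A → E → F.

Variance along critical path = 7.111 + 4.000 + 0.444 = 11.556
σ = √11.556 = 3.399 days

3.40 days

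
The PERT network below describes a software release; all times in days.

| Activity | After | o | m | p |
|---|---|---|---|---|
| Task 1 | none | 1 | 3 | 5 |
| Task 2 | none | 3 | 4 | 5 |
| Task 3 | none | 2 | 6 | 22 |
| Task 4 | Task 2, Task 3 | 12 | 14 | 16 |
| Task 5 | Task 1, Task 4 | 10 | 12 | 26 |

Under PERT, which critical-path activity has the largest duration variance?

Task 3

te_Task 1 = (1 + 4·3 + 5)/6 = 18/6 = 3; σ²_Task 1 = ((5−1)/6)² = 0.444
te_Task 2 = (3 + 4·4 + 5)/6 = 24/6 = 4; σ²_Task 2 = ((5−3)/6)² = 0.111
te_Task 3 = (2 + 4·6 + 22)/6 = 48/6 = 8; σ²_Task 3 = ((22−2)/6)² = 11.111
te_Task 4 = (12 + 4·14 + 16)/6 = 84/6 = 14; σ²_Task 4 = ((16−12)/6)² = 0.444
te_Task 5 = (10 + 4·12 + 26)/6 = 84/6 = 14; σ²_Task 5 = ((26−10)/6)² = 7.111

Forward pass:
ES_Task 1 = 0; EF_Task 1 = 3
ES_Task 2 = 0; EF_Task 2 = 4
ES_Task 3 = 0; EF_Task 3 = 8
ES_Task 4 = max(EF_Task 2=4, EF_Task 3=8) = 8; EF_Task 4 = 8+14 = 22
ES_Task 5 = max(EF_Task 1=3, EF_Task 4=22) = 22; EF_Task 5 = 22+14 = 36
Expected project duration μ = 36 days. Critical path: Task 3 → Task 4 → Task 5.

Variances on critical path: σ²_Task 3=11.111, σ²_Task 4=0.444, σ²_Task 5=7.111.
Largest is σ²_Task 3 = 11.111.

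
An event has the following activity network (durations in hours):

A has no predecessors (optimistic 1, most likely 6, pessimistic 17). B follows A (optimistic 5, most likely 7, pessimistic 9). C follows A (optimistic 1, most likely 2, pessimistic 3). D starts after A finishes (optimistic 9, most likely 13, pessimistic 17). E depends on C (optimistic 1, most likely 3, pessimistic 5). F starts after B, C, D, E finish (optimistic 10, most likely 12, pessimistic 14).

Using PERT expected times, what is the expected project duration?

32 hours

te_A = (1 + 4·6 + 17)/6 = 42/6 = 7
te_B = (5 + 4·7 + 9)/6 = 42/6 = 7
te_C = (1 + 4·2 + 3)/6 = 12/6 = 2
te_D = (9 + 4·13 + 17)/6 = 78/6 = 13
te_E = (1 + 4·3 + 5)/6 = 18/6 = 3
te_F = (10 + 4·12 + 14)/6 = 72/6 = 12

Forward pass:
ES_A = 0; EF_A = 7
ES_B = 7; EF_B = 7+7 = 14
ES_C = 7; EF_C = 7+2 = 9
ES_D = 7; EF_D = 7+13 = 20
ES_E = 9; EF_E = 9+3 = 12
ES_F = max(EF_B=14, EF_C=9, EF_D=20, EF_E=12) = 20; EF_F = 20+12 = 32
Expected project duration μ = 32 hours. Critical path: A → D → F.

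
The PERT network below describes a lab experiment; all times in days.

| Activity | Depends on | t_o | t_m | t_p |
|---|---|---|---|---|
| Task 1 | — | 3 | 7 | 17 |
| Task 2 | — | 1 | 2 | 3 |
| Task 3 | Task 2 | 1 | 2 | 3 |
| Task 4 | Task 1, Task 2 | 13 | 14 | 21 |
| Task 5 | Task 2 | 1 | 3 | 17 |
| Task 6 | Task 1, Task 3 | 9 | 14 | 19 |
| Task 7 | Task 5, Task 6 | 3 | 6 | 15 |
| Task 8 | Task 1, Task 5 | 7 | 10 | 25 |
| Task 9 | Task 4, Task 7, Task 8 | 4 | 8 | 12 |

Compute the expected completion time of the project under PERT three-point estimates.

te_Task 1 = (3 + 4·7 + 17)/6 = 48/6 = 8
te_Task 2 = (1 + 4·2 + 3)/6 = 12/6 = 2
te_Task 3 = (1 + 4·2 + 3)/6 = 12/6 = 2
te_Task 4 = (13 + 4·14 + 21)/6 = 90/6 = 15
te_Task 5 = (1 + 4·3 + 17)/6 = 30/6 = 5
te_Task 6 = (9 + 4·14 + 19)/6 = 84/6 = 14
te_Task 7 = (3 + 4·6 + 15)/6 = 42/6 = 7
te_Task 8 = (7 + 4·10 + 25)/6 = 72/6 = 12
te_Task 9 = (4 + 4·8 + 12)/6 = 48/6 = 8

Forward pass:
ES_Task 1 = 0; EF_Task 1 = 8
ES_Task 2 = 0; EF_Task 2 = 2
ES_Task 3 = 2; EF_Task 3 = 2+2 = 4
ES_Task 4 = max(EF_Task 1=8, EF_Task 2=2) = 8; EF_Task 4 = 8+15 = 23
ES_Task 5 = 2; EF_Task 5 = 2+5 = 7
ES_Task 6 = max(EF_Task 1=8, EF_Task 3=4) = 8; EF_Task 6 = 8+14 = 22
ES_Task 7 = max(EF_Task 5=7, EF_Task 6=22) = 22; EF_Task 7 = 22+7 = 29
ES_Task 8 = max(EF_Task 1=8, EF_Task 5=7) = 8; EF_Task 8 = 8+12 = 20
ES_Task 9 = max(EF_Task 4=23, EF_Task 7=29, EF_Task 8=20) = 29; EF_Task 9 = 29+8 = 37
Expected project duration μ = 37 days. Critical path: Task 1 → Task 6 → Task 7 → Task 9.

37 days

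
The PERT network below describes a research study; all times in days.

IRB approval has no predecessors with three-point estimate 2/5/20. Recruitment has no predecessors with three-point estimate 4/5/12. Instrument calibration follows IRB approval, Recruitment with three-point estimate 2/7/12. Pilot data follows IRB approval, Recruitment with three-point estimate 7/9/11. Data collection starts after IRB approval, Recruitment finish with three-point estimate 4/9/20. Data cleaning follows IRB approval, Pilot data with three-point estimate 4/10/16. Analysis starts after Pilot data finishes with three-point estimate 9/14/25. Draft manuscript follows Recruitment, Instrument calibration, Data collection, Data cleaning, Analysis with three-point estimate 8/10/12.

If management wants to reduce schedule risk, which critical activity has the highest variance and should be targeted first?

te_IRB approval = (2 + 4·5 + 20)/6 = 42/6 = 7; σ²_IRB approval = ((20−2)/6)² = 9.000
te_Recruitment = (4 + 4·5 + 12)/6 = 36/6 = 6; σ²_Recruitment = ((12−4)/6)² = 1.778
te_Instrument calibration = (2 + 4·7 + 12)/6 = 42/6 = 7; σ²_Instrument calibration = ((12−2)/6)² = 2.778
te_Pilot data = (7 + 4·9 + 11)/6 = 54/6 = 9; σ²_Pilot data = ((11−7)/6)² = 0.444
te_Data collection = (4 + 4·9 + 20)/6 = 60/6 = 10; σ²_Data collection = ((20−4)/6)² = 7.111
te_Data cleaning = (4 + 4·10 + 16)/6 = 60/6 = 10; σ²_Data cleaning = ((16−4)/6)² = 4.000
te_Analysis = (9 + 4·14 + 25)/6 = 90/6 = 15; σ²_Analysis = ((25−9)/6)² = 7.111
te_Draft manuscript = (8 + 4·10 + 12)/6 = 60/6 = 10; σ²_Draft manuscript = ((12−8)/6)² = 0.444

Forward pass:
ES_IRB approval = 0; EF_IRB approval = 7
ES_Recruitment = 0; EF_Recruitment = 6
ES_Instrument calibration = max(EF_IRB approval=7, EF_Recruitment=6) = 7; EF_Instrument calibration = 7+7 = 14
ES_Pilot data = max(EF_IRB approval=7, EF_Recruitment=6) = 7; EF_Pilot data = 7+9 = 16
ES_Data collection = max(EF_IRB approval=7, EF_Recruitment=6) = 7; EF_Data collection = 7+10 = 17
ES_Data cleaning = max(EF_IRB approval=7, EF_Pilot data=16) = 16; EF_Data cleaning = 16+10 = 26
ES_Analysis = 16; EF_Analysis = 16+15 = 31
ES_Draft manuscript = max(EF_Recruitment=6, EF_Instrument calibration=14, EF_Data collection=17, EF_Data cleaning=26, EF_Analysis=31) = 31; EF_Draft manuscript = 31+10 = 41
Expected project duration μ = 41 days. Critical path: IRB approval → Pilot data → Analysis → Draft manuscript.

Variances on critical path: σ²_IRB approval=9.000, σ²_Pilot data=0.444, σ²_Analysis=7.111, σ²_Draft manuscript=0.444.
Largest is σ²_IRB approval = 9.000.

IRB approval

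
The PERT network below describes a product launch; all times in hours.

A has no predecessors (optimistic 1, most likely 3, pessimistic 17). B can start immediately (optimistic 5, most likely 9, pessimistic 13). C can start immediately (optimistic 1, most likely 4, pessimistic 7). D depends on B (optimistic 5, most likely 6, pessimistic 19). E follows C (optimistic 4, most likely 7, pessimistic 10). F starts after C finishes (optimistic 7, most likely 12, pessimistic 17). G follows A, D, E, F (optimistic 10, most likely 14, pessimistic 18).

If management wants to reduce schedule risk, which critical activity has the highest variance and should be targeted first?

D

te_A = (1 + 4·3 + 17)/6 = 30/6 = 5; σ²_A = ((17−1)/6)² = 7.111
te_B = (5 + 4·9 + 13)/6 = 54/6 = 9; σ²_B = ((13−5)/6)² = 1.778
te_C = (1 + 4·4 + 7)/6 = 24/6 = 4; σ²_C = ((7−1)/6)² = 1.000
te_D = (5 + 4·6 + 19)/6 = 48/6 = 8; σ²_D = ((19−5)/6)² = 5.444
te_E = (4 + 4·7 + 10)/6 = 42/6 = 7; σ²_E = ((10−4)/6)² = 1.000
te_F = (7 + 4·12 + 17)/6 = 72/6 = 12; σ²_F = ((17−7)/6)² = 2.778
te_G = (10 + 4·14 + 18)/6 = 84/6 = 14; σ²_G = ((18−10)/6)² = 1.778

Forward pass:
ES_A = 0; EF_A = 5
ES_B = 0; EF_B = 9
ES_C = 0; EF_C = 4
ES_D = 9; EF_D = 9+8 = 17
ES_E = 4; EF_E = 4+7 = 11
ES_F = 4; EF_F = 4+12 = 16
ES_G = max(EF_A=5, EF_D=17, EF_E=11, EF_F=16) = 17; EF_G = 17+14 = 31
Expected project duration μ = 31 hours. Critical path: B → D → G.

Variances on critical path: σ²_B=1.778, σ²_D=5.444, σ²_G=1.778.
Largest is σ²_D = 5.444.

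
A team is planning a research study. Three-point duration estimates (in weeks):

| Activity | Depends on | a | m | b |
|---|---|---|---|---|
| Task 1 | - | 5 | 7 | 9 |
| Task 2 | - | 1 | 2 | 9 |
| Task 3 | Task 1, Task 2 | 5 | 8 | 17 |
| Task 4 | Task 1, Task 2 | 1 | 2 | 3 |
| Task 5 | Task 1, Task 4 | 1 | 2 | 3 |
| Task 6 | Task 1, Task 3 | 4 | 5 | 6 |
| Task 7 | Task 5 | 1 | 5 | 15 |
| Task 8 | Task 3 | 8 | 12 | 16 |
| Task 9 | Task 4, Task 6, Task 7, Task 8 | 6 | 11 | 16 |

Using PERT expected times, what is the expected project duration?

te_Task 1 = (5 + 4·7 + 9)/6 = 42/6 = 7
te_Task 2 = (1 + 4·2 + 9)/6 = 18/6 = 3
te_Task 3 = (5 + 4·8 + 17)/6 = 54/6 = 9
te_Task 4 = (1 + 4·2 + 3)/6 = 12/6 = 2
te_Task 5 = (1 + 4·2 + 3)/6 = 12/6 = 2
te_Task 6 = (4 + 4·5 + 6)/6 = 30/6 = 5
te_Task 7 = (1 + 4·5 + 15)/6 = 36/6 = 6
te_Task 8 = (8 + 4·12 + 16)/6 = 72/6 = 12
te_Task 9 = (6 + 4·11 + 16)/6 = 66/6 = 11

Forward pass:
ES_Task 1 = 0; EF_Task 1 = 7
ES_Task 2 = 0; EF_Task 2 = 3
ES_Task 3 = max(EF_Task 1=7, EF_Task 2=3) = 7; EF_Task 3 = 7+9 = 16
ES_Task 4 = max(EF_Task 1=7, EF_Task 2=3) = 7; EF_Task 4 = 7+2 = 9
ES_Task 5 = max(EF_Task 1=7, EF_Task 4=9) = 9; EF_Task 5 = 9+2 = 11
ES_Task 6 = max(EF_Task 1=7, EF_Task 3=16) = 16; EF_Task 6 = 16+5 = 21
ES_Task 7 = 11; EF_Task 7 = 11+6 = 17
ES_Task 8 = 16; EF_Task 8 = 16+12 = 28
ES_Task 9 = max(EF_Task 4=9, EF_Task 6=21, EF_Task 7=17, EF_Task 8=28) = 28; EF_Task 9 = 28+11 = 39
Expected project duration μ = 39 weeks. Critical path: Task 1 → Task 3 → Task 8 → Task 9.

39 weeks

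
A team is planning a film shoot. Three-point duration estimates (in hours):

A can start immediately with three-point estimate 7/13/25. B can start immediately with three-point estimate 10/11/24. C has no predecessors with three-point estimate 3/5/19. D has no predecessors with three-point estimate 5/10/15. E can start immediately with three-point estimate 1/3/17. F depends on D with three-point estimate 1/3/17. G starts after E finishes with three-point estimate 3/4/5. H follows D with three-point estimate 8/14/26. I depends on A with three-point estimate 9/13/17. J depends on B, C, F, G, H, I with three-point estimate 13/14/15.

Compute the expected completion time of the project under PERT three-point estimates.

te_A = (7 + 4·13 + 25)/6 = 84/6 = 14
te_B = (10 + 4·11 + 24)/6 = 78/6 = 13
te_C = (3 + 4·5 + 19)/6 = 42/6 = 7
te_D = (5 + 4·10 + 15)/6 = 60/6 = 10
te_E = (1 + 4·3 + 17)/6 = 30/6 = 5
te_F = (1 + 4·3 + 17)/6 = 30/6 = 5
te_G = (3 + 4·4 + 5)/6 = 24/6 = 4
te_H = (8 + 4·14 + 26)/6 = 90/6 = 15
te_I = (9 + 4·13 + 17)/6 = 78/6 = 13
te_J = (13 + 4·14 + 15)/6 = 84/6 = 14

Forward pass:
ES_A = 0; EF_A = 14
ES_B = 0; EF_B = 13
ES_C = 0; EF_C = 7
ES_D = 0; EF_D = 10
ES_E = 0; EF_E = 5
ES_F = 10; EF_F = 10+5 = 15
ES_G = 5; EF_G = 5+4 = 9
ES_H = 10; EF_H = 10+15 = 25
ES_I = 14; EF_I = 14+13 = 27
ES_J = max(EF_B=13, EF_C=7, EF_F=15, EF_G=9, EF_H=25, EF_I=27) = 27; EF_J = 27+14 = 41
Expected project duration μ = 41 hours. Critical path: A → I → J.

41 hours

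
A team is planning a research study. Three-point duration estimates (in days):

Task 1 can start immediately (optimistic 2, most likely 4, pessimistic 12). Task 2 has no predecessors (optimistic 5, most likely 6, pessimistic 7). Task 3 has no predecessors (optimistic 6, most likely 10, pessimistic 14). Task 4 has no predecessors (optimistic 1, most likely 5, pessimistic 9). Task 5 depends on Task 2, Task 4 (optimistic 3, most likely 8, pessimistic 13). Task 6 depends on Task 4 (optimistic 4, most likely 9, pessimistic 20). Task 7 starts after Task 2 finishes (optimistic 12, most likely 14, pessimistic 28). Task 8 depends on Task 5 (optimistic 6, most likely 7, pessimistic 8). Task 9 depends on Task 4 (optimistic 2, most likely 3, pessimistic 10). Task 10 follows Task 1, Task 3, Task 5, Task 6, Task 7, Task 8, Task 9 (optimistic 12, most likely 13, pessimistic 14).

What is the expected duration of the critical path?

35 days

te_Task 1 = (2 + 4·4 + 12)/6 = 30/6 = 5
te_Task 2 = (5 + 4·6 + 7)/6 = 36/6 = 6
te_Task 3 = (6 + 4·10 + 14)/6 = 60/6 = 10
te_Task 4 = (1 + 4·5 + 9)/6 = 30/6 = 5
te_Task 5 = (3 + 4·8 + 13)/6 = 48/6 = 8
te_Task 6 = (4 + 4·9 + 20)/6 = 60/6 = 10
te_Task 7 = (12 + 4·14 + 28)/6 = 96/6 = 16
te_Task 8 = (6 + 4·7 + 8)/6 = 42/6 = 7
te_Task 9 = (2 + 4·3 + 10)/6 = 24/6 = 4
te_Task 10 = (12 + 4·13 + 14)/6 = 78/6 = 13

Forward pass:
ES_Task 1 = 0; EF_Task 1 = 5
ES_Task 2 = 0; EF_Task 2 = 6
ES_Task 3 = 0; EF_Task 3 = 10
ES_Task 4 = 0; EF_Task 4 = 5
ES_Task 5 = max(EF_Task 2=6, EF_Task 4=5) = 6; EF_Task 5 = 6+8 = 14
ES_Task 6 = 5; EF_Task 6 = 5+10 = 15
ES_Task 7 = 6; EF_Task 7 = 6+16 = 22
ES_Task 8 = 14; EF_Task 8 = 14+7 = 21
ES_Task 9 = 5; EF_Task 9 = 5+4 = 9
ES_Task 10 = max(EF_Task 1=5, EF_Task 3=10, EF_Task 5=14, EF_Task 6=15, EF_Task 7=22, EF_Task 8=21, EF_Task 9=9) = 22; EF_Task 10 = 22+13 = 35
Expected project duration μ = 35 days. Critical path: Task 2 → Task 7 → Task 10.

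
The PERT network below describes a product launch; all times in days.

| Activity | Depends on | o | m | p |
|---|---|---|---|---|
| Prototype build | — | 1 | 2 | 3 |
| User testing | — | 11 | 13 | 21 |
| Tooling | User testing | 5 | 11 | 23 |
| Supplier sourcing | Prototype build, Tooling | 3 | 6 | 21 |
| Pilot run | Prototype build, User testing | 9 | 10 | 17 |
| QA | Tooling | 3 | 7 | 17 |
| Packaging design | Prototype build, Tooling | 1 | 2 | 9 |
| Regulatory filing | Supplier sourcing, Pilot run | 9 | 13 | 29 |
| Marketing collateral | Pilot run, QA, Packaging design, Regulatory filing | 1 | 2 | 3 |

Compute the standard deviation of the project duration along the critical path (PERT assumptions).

5.66 days

te_Prototype build = (1 + 4·2 + 3)/6 = 12/6 = 2; σ²_Prototype build = ((3−1)/6)² = 0.111
te_User testing = (11 + 4·13 + 21)/6 = 84/6 = 14; σ²_User testing = ((21−11)/6)² = 2.778
te_Tooling = (5 + 4·11 + 23)/6 = 72/6 = 12; σ²_Tooling = ((23−5)/6)² = 9.000
te_Supplier sourcing = (3 + 4·6 + 21)/6 = 48/6 = 8; σ²_Supplier sourcing = ((21−3)/6)² = 9.000
te_Pilot run = (9 + 4·10 + 17)/6 = 66/6 = 11; σ²_Pilot run = ((17−9)/6)² = 1.778
te_QA = (3 + 4·7 + 17)/6 = 48/6 = 8; σ²_QA = ((17−3)/6)² = 5.444
te_Packaging design = (1 + 4·2 + 9)/6 = 18/6 = 3; σ²_Packaging design = ((9−1)/6)² = 1.778
te_Regulatory filing = (9 + 4·13 + 29)/6 = 90/6 = 15; σ²_Regulatory filing = ((29−9)/6)² = 11.111
te_Marketing collateral = (1 + 4·2 + 3)/6 = 12/6 = 2; σ²_Marketing collateral = ((3−1)/6)² = 0.111

Forward pass:
ES_Prototype build = 0; EF_Prototype build = 2
ES_User testing = 0; EF_User testing = 14
ES_Tooling = 14; EF_Tooling = 14+12 = 26
ES_Supplier sourcing = max(EF_Prototype build=2, EF_Tooling=26) = 26; EF_Supplier sourcing = 26+8 = 34
ES_Pilot run = max(EF_Prototype build=2, EF_User testing=14) = 14; EF_Pilot run = 14+11 = 25
ES_QA = 26; EF_QA = 26+8 = 34
ES_Packaging design = max(EF_Prototype build=2, EF_Tooling=26) = 26; EF_Packaging design = 26+3 = 29
ES_Regulatory filing = max(EF_Supplier sourcing=34, EF_Pilot run=25) = 34; EF_Regulatory filing = 34+15 = 49
ES_Marketing collateral = max(EF_Pilot run=25, EF_QA=34, EF_Packaging design=29, EF_Regulatory filing=49) = 49; EF_Marketing collateral = 49+2 = 51
Expected project duration μ = 51 days. Critical path: User testing → Tooling → Supplier sourcing → Regulatory filing → Marketing collateral.

Variance along critical path = 2.778 + 9.000 + 9.000 + 11.111 + 0.111 = 32.000
σ = √32.000 = 5.657 days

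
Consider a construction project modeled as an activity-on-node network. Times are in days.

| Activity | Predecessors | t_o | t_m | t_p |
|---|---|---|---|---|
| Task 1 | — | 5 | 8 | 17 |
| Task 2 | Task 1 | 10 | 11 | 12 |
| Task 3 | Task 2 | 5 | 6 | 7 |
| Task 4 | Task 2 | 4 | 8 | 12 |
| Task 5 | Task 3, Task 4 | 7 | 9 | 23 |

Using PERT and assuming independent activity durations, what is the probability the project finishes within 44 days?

te_Task 1 = (5 + 4·8 + 17)/6 = 54/6 = 9; σ²_Task 1 = ((17−5)/6)² = 4.000
te_Task 2 = (10 + 4·11 + 12)/6 = 66/6 = 11; σ²_Task 2 = ((12−10)/6)² = 0.111
te_Task 3 = (5 + 4·6 + 7)/6 = 36/6 = 6; σ²_Task 3 = ((7−5)/6)² = 0.111
te_Task 4 = (4 + 4·8 + 12)/6 = 48/6 = 8; σ²_Task 4 = ((12−4)/6)² = 1.778
te_Task 5 = (7 + 4·9 + 23)/6 = 66/6 = 11; σ²_Task 5 = ((23−7)/6)² = 7.111

Forward pass:
ES_Task 1 = 0; EF_Task 1 = 9
ES_Task 2 = 9; EF_Task 2 = 9+11 = 20
ES_Task 3 = 20; EF_Task 3 = 20+6 = 26
ES_Task 4 = 20; EF_Task 4 = 20+8 = 28
ES_Task 5 = max(EF_Task 3=26, EF_Task 4=28) = 28; EF_Task 5 = 28+11 = 39
Expected project duration μ = 39 days. Critical path: Task 1 → Task 2 → Task 4 → Task 5.

Variance along critical path = 4.000 + 0.111 + 1.778 + 7.111 = 13.000; σ = √13.000 = 3.606 days.
Z = (44 − 39) / 3.606 = 1.387
P(T ≤ 44) = Φ(1.387) ≈ 0.917

0.917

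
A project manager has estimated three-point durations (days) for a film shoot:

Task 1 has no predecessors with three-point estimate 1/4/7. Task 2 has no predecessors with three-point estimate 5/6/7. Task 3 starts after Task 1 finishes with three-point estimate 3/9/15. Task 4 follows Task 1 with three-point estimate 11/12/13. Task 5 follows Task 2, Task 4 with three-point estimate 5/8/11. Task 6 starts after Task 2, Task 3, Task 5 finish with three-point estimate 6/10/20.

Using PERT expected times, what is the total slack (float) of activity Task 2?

te_Task 1 = (1 + 4·4 + 7)/6 = 24/6 = 4
te_Task 2 = (5 + 4·6 + 7)/6 = 36/6 = 6
te_Task 3 = (3 + 4·9 + 15)/6 = 54/6 = 9
te_Task 4 = (11 + 4·12 + 13)/6 = 72/6 = 12
te_Task 5 = (5 + 4·8 + 11)/6 = 48/6 = 8
te_Task 6 = (6 + 4·10 + 20)/6 = 66/6 = 11

Forward pass:
ES_Task 1 = 0; EF_Task 1 = 4
ES_Task 2 = 0; EF_Task 2 = 6
ES_Task 3 = 4; EF_Task 3 = 4+9 = 13
ES_Task 4 = 4; EF_Task 4 = 4+12 = 16
ES_Task 5 = max(EF_Task 2=6, EF_Task 4=16) = 16; EF_Task 5 = 16+8 = 24
ES_Task 6 = max(EF_Task 2=6, EF_Task 3=13, EF_Task 5=24) = 24; EF_Task 6 = 24+11 = 35
Expected project duration μ = 35 days. Critical path: Task 1 → Task 4 → Task 5 → Task 6.

Backward pass:
LF_Task 6 = 35; LS_Task 6 = 35−11 = 24
LF_Task 5 = LS_Task 6 = 24; LS_Task 5 = 24−8 = 16
LF_Task 4 = LS_Task 5 = 16; LS_Task 4 = 16−12 = 4
LF_Task 3 = LS_Task 6 = 24; LS_Task 3 = 24−9 = 15
LF_Task 2 = min(LS_Task 5=16, LS_Task 6=24) = 16; LS_Task 2 = 16−6 = 10
LF_Task 1 = min(LS_Task 3=15, LS_Task 4=4) = 4; LS_Task 1 = 4−4 = 0
Slack_Task 2 = LS_Task 2 − ES_Task 2 = 10 − 0 = 10

10 days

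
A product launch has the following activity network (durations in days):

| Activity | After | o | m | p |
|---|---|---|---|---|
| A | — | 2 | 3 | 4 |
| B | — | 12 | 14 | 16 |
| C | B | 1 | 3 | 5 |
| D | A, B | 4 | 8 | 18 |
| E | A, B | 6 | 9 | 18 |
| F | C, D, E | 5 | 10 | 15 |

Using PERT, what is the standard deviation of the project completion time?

te_A = (2 + 4·3 + 4)/6 = 18/6 = 3; σ²_A = ((4−2)/6)² = 0.111
te_B = (12 + 4·14 + 16)/6 = 84/6 = 14; σ²_B = ((16−12)/6)² = 0.444
te_C = (1 + 4·3 + 5)/6 = 18/6 = 3; σ²_C = ((5−1)/6)² = 0.444
te_D = (4 + 4·8 + 18)/6 = 54/6 = 9; σ²_D = ((18−4)/6)² = 5.444
te_E = (6 + 4·9 + 18)/6 = 60/6 = 10; σ²_E = ((18−6)/6)² = 4.000
te_F = (5 + 4·10 + 15)/6 = 60/6 = 10; σ²_F = ((15−5)/6)² = 2.778

Forward pass:
ES_A = 0; EF_A = 3
ES_B = 0; EF_B = 14
ES_C = 14; EF_C = 14+3 = 17
ES_D = max(EF_A=3, EF_B=14) = 14; EF_D = 14+9 = 23
ES_E = max(EF_A=3, EF_B=14) = 14; EF_E = 14+10 = 24
ES_F = max(EF_C=17, EF_D=23, EF_E=24) = 24; EF_F = 24+10 = 34
Expected project duration μ = 34 days. Critical path: B → E → F.

Variance along critical path = 0.444 + 4.000 + 2.778 = 7.222
σ = √7.222 = 2.687 days

2.69 days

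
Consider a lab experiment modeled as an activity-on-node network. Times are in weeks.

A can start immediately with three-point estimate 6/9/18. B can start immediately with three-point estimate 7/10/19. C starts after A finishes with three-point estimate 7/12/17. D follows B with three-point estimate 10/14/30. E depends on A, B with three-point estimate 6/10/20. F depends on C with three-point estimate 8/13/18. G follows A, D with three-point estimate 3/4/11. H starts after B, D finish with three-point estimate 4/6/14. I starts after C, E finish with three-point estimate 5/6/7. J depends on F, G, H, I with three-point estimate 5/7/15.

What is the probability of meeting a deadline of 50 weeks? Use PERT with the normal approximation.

0.977

te_A = (6 + 4·9 + 18)/6 = 60/6 = 10; σ²_A = ((18−6)/6)² = 4.000
te_B = (7 + 4·10 + 19)/6 = 66/6 = 11; σ²_B = ((19−7)/6)² = 4.000
te_C = (7 + 4·12 + 17)/6 = 72/6 = 12; σ²_C = ((17−7)/6)² = 2.778
te_D = (10 + 4·14 + 30)/6 = 96/6 = 16; σ²_D = ((30−10)/6)² = 11.111
te_E = (6 + 4·10 + 20)/6 = 66/6 = 11; σ²_E = ((20−6)/6)² = 5.444
te_F = (8 + 4·13 + 18)/6 = 78/6 = 13; σ²_F = ((18−8)/6)² = 2.778
te_G = (3 + 4·4 + 11)/6 = 30/6 = 5; σ²_G = ((11−3)/6)² = 1.778
te_H = (4 + 4·6 + 14)/6 = 42/6 = 7; σ²_H = ((14−4)/6)² = 2.778
te_I = (5 + 4·6 + 7)/6 = 36/6 = 6; σ²_I = ((7−5)/6)² = 0.111
te_J = (5 + 4·7 + 15)/6 = 48/6 = 8; σ²_J = ((15−5)/6)² = 2.778

Forward pass:
ES_A = 0; EF_A = 10
ES_B = 0; EF_B = 11
ES_C = 10; EF_C = 10+12 = 22
ES_D = 11; EF_D = 11+16 = 27
ES_E = max(EF_A=10, EF_B=11) = 11; EF_E = 11+11 = 22
ES_F = 22; EF_F = 22+13 = 35
ES_G = max(EF_A=10, EF_D=27) = 27; EF_G = 27+5 = 32
ES_H = max(EF_B=11, EF_D=27) = 27; EF_H = 27+7 = 34
ES_I = max(EF_C=22, EF_E=22) = 22; EF_I = 22+6 = 28
ES_J = max(EF_F=35, EF_G=32, EF_H=34, EF_I=28) = 35; EF_J = 35+8 = 43
Expected project duration μ = 43 weeks. Critical path: A → C → F → J.

Variance along critical path = 4.000 + 2.778 + 2.778 + 2.778 = 12.333; σ = √12.333 = 3.512 weeks.
Z = (50 − 43) / 3.512 = 1.993
P(T ≤ 50) = Φ(1.993) ≈ 0.977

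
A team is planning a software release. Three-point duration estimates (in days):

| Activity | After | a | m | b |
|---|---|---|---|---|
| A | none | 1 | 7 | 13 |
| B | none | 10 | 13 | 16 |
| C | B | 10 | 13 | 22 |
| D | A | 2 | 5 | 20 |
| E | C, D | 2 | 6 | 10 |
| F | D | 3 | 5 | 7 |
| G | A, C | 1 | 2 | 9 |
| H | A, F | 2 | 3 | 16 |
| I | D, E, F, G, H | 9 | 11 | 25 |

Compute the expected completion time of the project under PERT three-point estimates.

46 days

te_A = (1 + 4·7 + 13)/6 = 42/6 = 7
te_B = (10 + 4·13 + 16)/6 = 78/6 = 13
te_C = (10 + 4·13 + 22)/6 = 84/6 = 14
te_D = (2 + 4·5 + 20)/6 = 42/6 = 7
te_E = (2 + 4·6 + 10)/6 = 36/6 = 6
te_F = (3 + 4·5 + 7)/6 = 30/6 = 5
te_G = (1 + 4·2 + 9)/6 = 18/6 = 3
te_H = (2 + 4·3 + 16)/6 = 30/6 = 5
te_I = (9 + 4·11 + 25)/6 = 78/6 = 13

Forward pass:
ES_A = 0; EF_A = 7
ES_B = 0; EF_B = 13
ES_C = 13; EF_C = 13+14 = 27
ES_D = 7; EF_D = 7+7 = 14
ES_E = max(EF_C=27, EF_D=14) = 27; EF_E = 27+6 = 33
ES_F = 14; EF_F = 14+5 = 19
ES_G = max(EF_A=7, EF_C=27) = 27; EF_G = 27+3 = 30
ES_H = max(EF_A=7, EF_F=19) = 19; EF_H = 19+5 = 24
ES_I = max(EF_D=14, EF_E=33, EF_F=19, EF_G=30, EF_H=24) = 33; EF_I = 33+13 = 46
Expected project duration μ = 46 days. Critical path: B → C → E → I.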